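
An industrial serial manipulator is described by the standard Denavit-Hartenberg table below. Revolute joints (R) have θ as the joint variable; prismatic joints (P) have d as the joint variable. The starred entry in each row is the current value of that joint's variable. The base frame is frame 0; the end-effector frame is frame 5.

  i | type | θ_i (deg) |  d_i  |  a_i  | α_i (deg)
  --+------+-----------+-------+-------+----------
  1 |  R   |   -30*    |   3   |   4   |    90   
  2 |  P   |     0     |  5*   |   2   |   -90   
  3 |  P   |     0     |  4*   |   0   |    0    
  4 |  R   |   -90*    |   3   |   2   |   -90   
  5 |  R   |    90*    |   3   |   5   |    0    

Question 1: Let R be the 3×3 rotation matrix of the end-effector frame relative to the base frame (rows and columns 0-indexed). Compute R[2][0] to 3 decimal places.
End-effector x-axis (col 0 of R) = (0.0000,-0.0000,-1.0000)
R[2][0] = -1.0000

-1.000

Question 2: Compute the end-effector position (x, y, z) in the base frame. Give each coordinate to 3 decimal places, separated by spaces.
after link 1: o_1 = (3.4641, -2.0000, 3.0000)
after link 2: o_2 = (2.6962, -7.3301, 3.0000)
after link 3: o_3 = (2.6962, -7.3301, 7.0000)
after link 4: o_4 = (1.6962, -9.0622, 10.0000)
after link 5: o_5 = (4.2942, -10.5622, 5.0000)

4.294 -10.562 5.000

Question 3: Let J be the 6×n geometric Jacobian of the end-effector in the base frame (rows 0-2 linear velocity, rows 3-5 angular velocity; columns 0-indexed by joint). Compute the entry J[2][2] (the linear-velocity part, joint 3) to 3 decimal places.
prismatic axis z_2 = (0.0000,0.0000,1.0000)
J_v[:, 2] = z_2; J_ω[:, 2] = (0,0,0)
entry J[2][2] = 1.0000

1.000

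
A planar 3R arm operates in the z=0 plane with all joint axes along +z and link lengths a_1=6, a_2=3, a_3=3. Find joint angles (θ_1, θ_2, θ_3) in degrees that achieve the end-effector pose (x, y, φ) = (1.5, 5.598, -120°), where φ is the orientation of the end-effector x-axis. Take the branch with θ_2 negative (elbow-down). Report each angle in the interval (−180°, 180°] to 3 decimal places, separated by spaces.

wrist centre = target − a_3·(cos φ, sin φ) = (3.0000, 8.1961)
cos θ_2 = (76.1757−6²−3²)/(2·6·3) = 0.8660; θ_2 = -30.0040° (elbow-down)
β = atan2(8.1961,3.0000) = 69.8959°; ψ = atan2(-1.5002,8.5980) = -9.8974°
θ_1 = β − ψ = 79.7933°
θ_3 = φ − θ_1 − θ_2 = -169.7893° (wrapped to (-180°,180°])

79.793 -30.004 -169.789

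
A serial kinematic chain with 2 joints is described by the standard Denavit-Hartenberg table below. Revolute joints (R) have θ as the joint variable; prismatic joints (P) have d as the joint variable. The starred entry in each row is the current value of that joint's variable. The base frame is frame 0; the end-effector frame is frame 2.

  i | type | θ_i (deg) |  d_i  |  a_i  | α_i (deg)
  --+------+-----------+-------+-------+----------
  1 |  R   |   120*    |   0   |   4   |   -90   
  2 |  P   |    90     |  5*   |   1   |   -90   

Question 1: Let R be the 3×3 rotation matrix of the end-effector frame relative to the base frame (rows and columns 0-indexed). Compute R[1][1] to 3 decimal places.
0.500

End-effector y-axis (col 1 of R) = (0.8660,0.5000,-0.0000)
R[1][1] = 0.5000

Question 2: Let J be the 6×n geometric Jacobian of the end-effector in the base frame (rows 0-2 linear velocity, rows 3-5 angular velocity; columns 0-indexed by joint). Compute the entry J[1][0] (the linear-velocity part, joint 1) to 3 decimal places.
axis z_0 = ẑ; lever o_n−o_0 = (-6.3301,0.9641,-1.0000)
cross product → J_v[:, 0] = (-0.9641,-6.3301,0.0000)
J_ω[:, 0] = z_0
entry J[1][0] = -6.3301

-6.330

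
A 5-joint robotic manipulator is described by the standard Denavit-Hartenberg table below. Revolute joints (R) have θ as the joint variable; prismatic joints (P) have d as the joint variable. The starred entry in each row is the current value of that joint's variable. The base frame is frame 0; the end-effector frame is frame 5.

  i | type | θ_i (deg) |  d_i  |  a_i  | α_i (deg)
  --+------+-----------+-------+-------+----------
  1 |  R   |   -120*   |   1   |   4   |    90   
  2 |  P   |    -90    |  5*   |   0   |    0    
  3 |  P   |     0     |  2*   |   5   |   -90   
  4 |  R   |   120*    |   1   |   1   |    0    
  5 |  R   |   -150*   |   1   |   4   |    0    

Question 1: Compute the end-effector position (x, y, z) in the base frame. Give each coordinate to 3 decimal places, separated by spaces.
-10.044 -1.129 -6.964

after link 1: o_1 = (-2.0000, -3.4641, 1.0000)
after link 2: o_2 = (-6.3301, -0.9641, 1.0000)
after link 3: o_3 = (-8.0622, 0.0359, -4.0000)
after link 4: o_4 = (-7.8122, -1.2631, -3.5000)
after link 5: o_5 = (-10.0442, -1.1292, -6.9641)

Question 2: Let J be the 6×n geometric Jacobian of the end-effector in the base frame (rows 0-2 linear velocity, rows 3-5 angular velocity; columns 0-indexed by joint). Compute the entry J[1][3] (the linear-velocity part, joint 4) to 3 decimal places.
-1.482

axis z_3 = (-0.5000,-0.8660,0.0000); lever o_n−o_3 = (-1.9821,-1.1651,-2.9641)
cross product → J_v[:, 3] = (2.5670,-1.4821,-1.1340)
J_ω[:, 3] = z_3
entry J[1][3] = -1.4821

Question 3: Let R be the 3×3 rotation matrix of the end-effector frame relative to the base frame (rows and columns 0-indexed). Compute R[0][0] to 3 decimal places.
End-effector x-axis (col 0 of R) = (-0.4330,0.2500,-0.8660)
R[0][0] = -0.4330

-0.433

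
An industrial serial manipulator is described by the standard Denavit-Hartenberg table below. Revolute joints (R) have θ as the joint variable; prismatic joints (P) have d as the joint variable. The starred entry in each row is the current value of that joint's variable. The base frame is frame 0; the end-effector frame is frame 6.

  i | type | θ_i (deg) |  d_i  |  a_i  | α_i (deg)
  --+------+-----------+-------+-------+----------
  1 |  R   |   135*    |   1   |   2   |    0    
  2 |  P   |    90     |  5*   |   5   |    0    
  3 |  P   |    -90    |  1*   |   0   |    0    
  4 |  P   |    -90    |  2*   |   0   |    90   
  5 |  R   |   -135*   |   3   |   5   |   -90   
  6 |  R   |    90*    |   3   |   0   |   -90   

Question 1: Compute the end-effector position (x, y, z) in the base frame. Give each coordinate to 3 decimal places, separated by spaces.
after link 1: o_1 = (-1.4142, 1.4142, 1.0000)
after link 2: o_2 = (-4.9497, -2.1213, 6.0000)
after link 3: o_3 = (-4.9497, -2.1213, 7.0000)
after link 4: o_4 = (-4.9497, -2.1213, 9.0000)
after link 5: o_5 = (-5.3284, -6.7426, 5.4645)
after link 6: o_6 = (-3.8284, -5.2426, 3.3431)

-3.828 -5.243 3.343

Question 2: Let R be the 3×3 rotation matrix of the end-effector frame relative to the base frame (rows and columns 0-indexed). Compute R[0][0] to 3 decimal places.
End-effector x-axis (col 0 of R) = (-0.7071,0.7071,-0.0000)
R[0][0] = -0.7071

-0.707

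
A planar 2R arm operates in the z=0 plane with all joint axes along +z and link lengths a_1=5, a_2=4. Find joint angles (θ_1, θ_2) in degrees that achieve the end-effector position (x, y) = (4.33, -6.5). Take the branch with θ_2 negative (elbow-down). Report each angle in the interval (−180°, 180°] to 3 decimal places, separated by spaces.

cos θ_2 = (60.9989−5²−4²)/(2·5·4) = 0.5000; θ_2 = -60.0018° (elbow-down)
β = atan2(-6.5000,4.3300) = -56.3303°; ψ = atan2(-3.4642,6.9999) = -26.3303°
θ_1 = β − ψ = -30.0000°

-30.000 -60.002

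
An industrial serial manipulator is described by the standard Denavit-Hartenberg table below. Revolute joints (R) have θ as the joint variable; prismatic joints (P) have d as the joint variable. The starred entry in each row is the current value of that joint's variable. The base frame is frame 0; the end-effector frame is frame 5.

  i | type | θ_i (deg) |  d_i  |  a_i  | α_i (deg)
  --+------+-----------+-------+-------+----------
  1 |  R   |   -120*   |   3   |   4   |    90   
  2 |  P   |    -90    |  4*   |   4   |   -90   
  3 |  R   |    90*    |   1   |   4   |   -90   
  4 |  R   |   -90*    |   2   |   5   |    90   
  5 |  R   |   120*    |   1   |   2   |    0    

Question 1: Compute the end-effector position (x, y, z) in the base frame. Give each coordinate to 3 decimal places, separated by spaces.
-5.366 -7.294 2.732

after link 1: o_1 = (-2.0000, -3.4641, 3.0000)
after link 2: o_2 = (-5.4641, -1.4641, -1.0000)
after link 3: o_3 = (-2.5000, -4.3301, -1.0000)
after link 4: o_4 = (-5.0000, -8.6603, 1.0000)
after link 5: o_5 = (-5.3660, -7.2942, 2.7321)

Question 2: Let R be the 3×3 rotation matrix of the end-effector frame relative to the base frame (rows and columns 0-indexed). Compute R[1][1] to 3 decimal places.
End-effector y-axis (col 1 of R) = (0.4330,0.7500,-0.5000)
R[1][1] = 0.7500

0.750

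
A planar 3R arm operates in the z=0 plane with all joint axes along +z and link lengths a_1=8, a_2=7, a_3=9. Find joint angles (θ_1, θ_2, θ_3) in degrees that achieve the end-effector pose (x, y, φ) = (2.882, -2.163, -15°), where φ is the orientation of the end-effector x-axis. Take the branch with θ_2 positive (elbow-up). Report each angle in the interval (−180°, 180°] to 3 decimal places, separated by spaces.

wrist centre = target − a_3·(cos φ, sin φ) = (-5.8113, 0.1664)
cos θ_2 = (33.7993−8²−7²)/(2·8·7) = -0.7071; θ_2 = 135.0035° (elbow-up)
β = atan2(0.1664,-5.8113) = 178.3601°; ψ = atan2(4.9494,3.0500) = 58.3578°
θ_1 = β − ψ = 120.0024°
θ_3 = φ − θ_1 − θ_2 = 89.9942° (wrapped to (-180°,180°])

120.002 135.003 89.994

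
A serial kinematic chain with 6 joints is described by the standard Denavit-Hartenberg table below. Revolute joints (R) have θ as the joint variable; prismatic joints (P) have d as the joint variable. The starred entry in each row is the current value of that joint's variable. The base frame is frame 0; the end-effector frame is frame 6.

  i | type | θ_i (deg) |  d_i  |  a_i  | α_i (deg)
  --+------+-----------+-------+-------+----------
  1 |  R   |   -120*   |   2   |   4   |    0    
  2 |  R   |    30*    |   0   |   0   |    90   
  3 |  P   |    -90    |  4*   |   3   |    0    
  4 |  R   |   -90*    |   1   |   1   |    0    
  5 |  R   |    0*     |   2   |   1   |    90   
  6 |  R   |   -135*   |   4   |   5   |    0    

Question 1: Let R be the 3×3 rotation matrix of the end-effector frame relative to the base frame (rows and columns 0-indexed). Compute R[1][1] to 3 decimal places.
End-effector y-axis (col 1 of R) = (0.7071,0.7071,-0.0000)
R[1][1] = 0.7071

0.707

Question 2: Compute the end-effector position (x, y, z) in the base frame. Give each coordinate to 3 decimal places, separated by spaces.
after link 1: o_1 = (-2.0000, -3.4641, 2.0000)
after link 2: o_2 = (-2.0000, -3.4641, 2.0000)
after link 3: o_3 = (-6.0000, -3.4641, -1.0000)
after link 4: o_4 = (-7.0000, -2.4641, -1.0000)
after link 5: o_5 = (-9.0000, -1.4641, -1.0000)
after link 6: o_6 = (-5.4645, -4.9996, 3.0000)

-5.464 -5.000 3.000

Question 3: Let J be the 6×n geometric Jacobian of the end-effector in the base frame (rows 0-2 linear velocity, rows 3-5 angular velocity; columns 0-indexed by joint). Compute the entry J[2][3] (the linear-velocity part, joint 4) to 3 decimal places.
axis z_3 = (-1.0000,-0.0000,0.0000); lever o_n−o_3 = (0.5355,-1.5355,4.0000)
cross product → J_v[:, 3] = (-0.0000,4.0000,1.5355)
J_ω[:, 3] = z_3
entry J[2][3] = 1.5355

1.536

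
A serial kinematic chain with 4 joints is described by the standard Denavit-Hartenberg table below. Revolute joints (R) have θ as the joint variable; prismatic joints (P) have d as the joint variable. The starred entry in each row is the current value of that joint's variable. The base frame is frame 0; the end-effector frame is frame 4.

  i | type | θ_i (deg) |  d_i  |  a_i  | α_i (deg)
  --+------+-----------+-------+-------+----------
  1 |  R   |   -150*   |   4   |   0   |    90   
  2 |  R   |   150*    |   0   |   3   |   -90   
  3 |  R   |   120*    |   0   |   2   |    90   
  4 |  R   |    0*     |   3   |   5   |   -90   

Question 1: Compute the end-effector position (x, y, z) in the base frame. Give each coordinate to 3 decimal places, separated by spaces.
5.355 -5.641 5.049

after link 1: o_1 = (0.0000, 0.0000, 4.0000)
after link 2: o_2 = (2.2500, 1.2990, 5.5000)
after link 3: o_3 = (2.3660, -0.6340, 5.0000)
after link 4: o_4 = (5.3546, -5.6405, 5.0490)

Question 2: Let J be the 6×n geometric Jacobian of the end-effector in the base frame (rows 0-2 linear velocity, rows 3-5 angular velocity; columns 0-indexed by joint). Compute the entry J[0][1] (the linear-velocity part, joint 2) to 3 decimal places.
axis z_1 = (-0.5000,0.8660,0.0000); lever o_n−o_1 = (5.3546,-5.6405,1.0490)
cross product → J_v[:, 1] = (0.9085,0.5245,-1.8170)
J_ω[:, 1] = z_1
entry J[0][1] = 0.9085

0.908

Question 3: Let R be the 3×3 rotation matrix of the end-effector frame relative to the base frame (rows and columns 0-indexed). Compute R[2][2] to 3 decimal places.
-0.866

End-effector z-axis (col 2 of R) = (0.4330,0.2500,-0.8660)
R[2][2] = -0.8660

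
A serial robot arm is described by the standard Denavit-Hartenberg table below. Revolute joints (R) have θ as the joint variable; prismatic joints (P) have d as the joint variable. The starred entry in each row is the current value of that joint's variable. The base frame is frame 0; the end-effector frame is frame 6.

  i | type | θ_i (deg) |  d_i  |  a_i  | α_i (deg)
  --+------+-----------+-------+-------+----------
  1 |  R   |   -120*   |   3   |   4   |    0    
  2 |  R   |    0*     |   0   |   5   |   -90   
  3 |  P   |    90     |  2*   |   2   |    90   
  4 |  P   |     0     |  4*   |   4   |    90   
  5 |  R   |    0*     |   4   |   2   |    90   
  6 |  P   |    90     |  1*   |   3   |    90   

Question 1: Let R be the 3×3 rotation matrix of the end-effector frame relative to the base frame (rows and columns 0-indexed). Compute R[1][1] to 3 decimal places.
End-effector y-axis (col 1 of R) = (0.5000,0.8660,-0.0000)
R[1][1] = 0.8660

0.866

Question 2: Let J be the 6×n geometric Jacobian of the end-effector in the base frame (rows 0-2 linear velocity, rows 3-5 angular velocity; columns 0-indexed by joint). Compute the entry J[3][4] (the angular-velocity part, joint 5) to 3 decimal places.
axis z_4 = (-0.8660,0.5000,-0.0000); lever o_n−o_4 = (-5.5622,4.3660,-2.0000)
cross product → J_v[:, 4] = (-1.0000,-1.7321,-1.0000)
J_ω[:, 4] = z_4
entry J[3][4] = -0.8660

-0.866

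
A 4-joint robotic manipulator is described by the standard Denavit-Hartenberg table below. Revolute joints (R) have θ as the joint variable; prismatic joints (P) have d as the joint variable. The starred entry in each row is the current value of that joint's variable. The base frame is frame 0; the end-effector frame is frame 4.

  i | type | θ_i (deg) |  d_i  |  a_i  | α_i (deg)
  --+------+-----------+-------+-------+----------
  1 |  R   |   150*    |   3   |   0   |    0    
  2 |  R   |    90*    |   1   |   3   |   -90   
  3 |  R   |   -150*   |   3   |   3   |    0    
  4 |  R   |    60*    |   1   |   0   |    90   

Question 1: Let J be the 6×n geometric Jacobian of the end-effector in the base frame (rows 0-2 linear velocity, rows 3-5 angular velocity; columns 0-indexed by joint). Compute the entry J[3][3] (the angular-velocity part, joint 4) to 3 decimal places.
axis z_3 = (0.8660,-0.5000,0.0000); lever o_n−o_3 = (0.8660,-0.5000,0.0000)
cross product → J_v[:, 3] = (0.0000,0.0000,0.0000)
J_ω[:, 3] = z_3
entry J[3][3] = 0.8660

0.866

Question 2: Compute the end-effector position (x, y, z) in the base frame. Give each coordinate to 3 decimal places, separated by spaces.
after link 1: o_1 = (0.0000, 0.0000, 3.0000)
after link 2: o_2 = (-1.5000, -2.5981, 4.0000)
after link 3: o_3 = (2.3971, -1.8481, 5.5000)
after link 4: o_4 = (3.2631, -2.3481, 5.5000)

3.263 -2.348 5.500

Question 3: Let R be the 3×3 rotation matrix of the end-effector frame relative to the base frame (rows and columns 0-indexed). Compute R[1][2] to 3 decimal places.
End-effector z-axis (col 2 of R) = (0.5000,0.8660,-0.0000)
R[1][2] = 0.8660

0.866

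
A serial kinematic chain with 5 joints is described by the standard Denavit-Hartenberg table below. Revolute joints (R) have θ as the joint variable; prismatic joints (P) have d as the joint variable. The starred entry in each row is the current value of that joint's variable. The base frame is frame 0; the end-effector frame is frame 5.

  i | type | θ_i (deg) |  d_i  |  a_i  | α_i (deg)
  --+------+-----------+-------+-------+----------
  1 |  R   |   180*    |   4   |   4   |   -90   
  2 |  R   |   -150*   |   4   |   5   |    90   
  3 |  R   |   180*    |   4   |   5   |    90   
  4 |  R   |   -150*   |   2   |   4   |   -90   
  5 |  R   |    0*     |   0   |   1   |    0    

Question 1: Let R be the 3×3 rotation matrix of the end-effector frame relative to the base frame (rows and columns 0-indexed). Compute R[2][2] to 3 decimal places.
0.500

End-effector z-axis (col 2 of R) = (-0.8660,0.0000,0.5000)
R[2][2] = 0.5000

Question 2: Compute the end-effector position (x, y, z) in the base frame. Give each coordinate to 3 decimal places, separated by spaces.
0.500 -6.000 4.866

after link 1: o_1 = (-4.0000, 0.0000, 4.0000)
after link 2: o_2 = (0.3301, -4.0000, 6.5000)
after link 3: o_3 = (-2.0000, -4.0000, 0.5359)
after link 4: o_4 = (-0.0000, -6.0000, 4.0000)
after link 5: o_5 = (0.5000, -6.0000, 4.8660)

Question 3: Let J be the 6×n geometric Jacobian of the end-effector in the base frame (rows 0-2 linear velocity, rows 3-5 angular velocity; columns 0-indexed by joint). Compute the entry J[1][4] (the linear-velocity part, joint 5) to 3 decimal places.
axis z_4 = (-0.8660,0.0000,0.5000); lever o_n−o_4 = (0.5000,0.0000,0.8660)
cross product → J_v[:, 4] = (0.0000,1.0000,-0.0000)
J_ω[:, 4] = z_4
entry J[1][4] = 1.0000

1.000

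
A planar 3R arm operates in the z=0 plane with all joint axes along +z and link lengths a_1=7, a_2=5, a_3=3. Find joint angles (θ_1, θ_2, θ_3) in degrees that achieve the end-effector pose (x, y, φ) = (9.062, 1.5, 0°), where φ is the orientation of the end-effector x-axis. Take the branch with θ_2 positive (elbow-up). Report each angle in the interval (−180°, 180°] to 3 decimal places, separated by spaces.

-30.000 120.002 -90.002

wrist centre = target − a_3·(cos φ, sin φ) = (6.0620, 1.5000)
cos θ_2 = (38.9978−7²−5²)/(2·7·5) = -0.5000; θ_2 = 120.0020° (elbow-up)
β = atan2(1.5000,6.0620) = 13.8983°; ψ = atan2(4.3300,4.4998) = 43.8983°
θ_1 = β − ψ = -30.0000°
θ_3 = φ − θ_1 − θ_2 = -90.0020° (wrapped to (-180°,180°])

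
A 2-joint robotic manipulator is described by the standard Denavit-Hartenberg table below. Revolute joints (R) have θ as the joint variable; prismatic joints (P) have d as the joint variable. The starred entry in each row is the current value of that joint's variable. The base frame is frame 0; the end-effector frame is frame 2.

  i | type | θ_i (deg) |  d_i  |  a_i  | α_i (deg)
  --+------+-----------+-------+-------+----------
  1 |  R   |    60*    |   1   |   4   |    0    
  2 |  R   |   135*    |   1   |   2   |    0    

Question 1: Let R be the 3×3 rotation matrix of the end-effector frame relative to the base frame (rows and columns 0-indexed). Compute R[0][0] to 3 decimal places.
End-effector x-axis (col 0 of R) = (-0.9659,-0.2588,0.0000)
R[0][0] = -0.9659

-0.966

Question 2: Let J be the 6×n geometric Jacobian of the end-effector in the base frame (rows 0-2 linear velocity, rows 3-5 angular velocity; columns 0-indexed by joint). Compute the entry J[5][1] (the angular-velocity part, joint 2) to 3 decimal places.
axis z_1 = (0.0000,0.0000,1.0000); lever o_n−o_1 = (-1.9319,-0.5176,1.0000)
cross product → J_v[:, 1] = (0.5176,-1.9319,0.0000)
J_ω[:, 1] = z_1
entry J[5][1] = 1.0000

1.000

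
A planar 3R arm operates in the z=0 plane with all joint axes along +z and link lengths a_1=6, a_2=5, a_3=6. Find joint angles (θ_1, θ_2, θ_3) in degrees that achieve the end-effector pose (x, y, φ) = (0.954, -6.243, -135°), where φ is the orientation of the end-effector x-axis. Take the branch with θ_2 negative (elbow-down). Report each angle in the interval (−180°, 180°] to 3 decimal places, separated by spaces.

29.996 -119.993 -45.003

wrist centre = target − a_3·(cos φ, sin φ) = (5.1966, -2.0004)
cos θ_2 = (31.0065−6²−5²)/(2·6·5) = -0.4999; θ_2 = -119.9928° (elbow-down)
β = atan2(-2.0004,5.1966) = -21.0534°; ψ = atan2(-4.3304,3.5005) = -51.0494°
θ_1 = β − ψ = 29.9960°
θ_3 = φ − θ_1 − θ_2 = -45.0032° (wrapped to (-180°,180°])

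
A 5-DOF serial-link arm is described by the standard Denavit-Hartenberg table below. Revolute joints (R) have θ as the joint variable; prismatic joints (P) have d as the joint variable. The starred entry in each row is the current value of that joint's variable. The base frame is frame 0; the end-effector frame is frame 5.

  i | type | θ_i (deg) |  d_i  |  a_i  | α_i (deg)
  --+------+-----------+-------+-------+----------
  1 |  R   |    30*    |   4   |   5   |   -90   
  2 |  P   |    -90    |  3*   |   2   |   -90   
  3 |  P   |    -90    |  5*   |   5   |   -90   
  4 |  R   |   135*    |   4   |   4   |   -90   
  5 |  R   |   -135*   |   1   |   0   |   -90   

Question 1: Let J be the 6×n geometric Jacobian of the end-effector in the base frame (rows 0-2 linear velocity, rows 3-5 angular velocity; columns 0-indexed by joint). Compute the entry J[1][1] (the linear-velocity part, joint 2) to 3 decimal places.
prismatic axis z_1 = (-0.5000,0.8660,0.0000)
J_v[:, 1] = z_1; J_ω[:, 1] = (0,0,0)
entry J[1][1] = 0.8660

0.866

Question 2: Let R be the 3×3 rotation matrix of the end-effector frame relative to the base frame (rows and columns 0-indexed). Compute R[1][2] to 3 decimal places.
-0.683

End-effector z-axis (col 2 of R) = (-0.1830,-0.6830,0.7071)
R[1][2] = -0.6830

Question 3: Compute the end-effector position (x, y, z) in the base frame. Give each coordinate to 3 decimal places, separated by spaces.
4.591 7.806 10.000

after link 1: o_1 = (4.3301, 2.5000, 4.0000)
after link 2: o_2 = (2.8301, 5.0981, 6.0000)
after link 3: o_3 = (4.6603, 11.9282, 6.0000)
after link 4: o_4 = (3.6250, 8.0645, 10.0000)
after link 5: o_5 = (4.5909, 7.8057, 10.0000)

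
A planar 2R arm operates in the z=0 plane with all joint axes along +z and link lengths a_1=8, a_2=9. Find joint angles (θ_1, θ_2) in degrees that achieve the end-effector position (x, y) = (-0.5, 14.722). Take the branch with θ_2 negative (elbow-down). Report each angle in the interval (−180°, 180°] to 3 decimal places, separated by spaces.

123.893 -60.006

cos θ_2 = (216.9873−8²−9²)/(2·8·9) = 0.4999; θ_2 = -60.0058° (elbow-down)
β = atan2(14.7220,-0.5000) = 91.9452°; ψ = atan2(-7.7947,12.4992) = -31.9483°
θ_1 = β − ψ = 123.8934°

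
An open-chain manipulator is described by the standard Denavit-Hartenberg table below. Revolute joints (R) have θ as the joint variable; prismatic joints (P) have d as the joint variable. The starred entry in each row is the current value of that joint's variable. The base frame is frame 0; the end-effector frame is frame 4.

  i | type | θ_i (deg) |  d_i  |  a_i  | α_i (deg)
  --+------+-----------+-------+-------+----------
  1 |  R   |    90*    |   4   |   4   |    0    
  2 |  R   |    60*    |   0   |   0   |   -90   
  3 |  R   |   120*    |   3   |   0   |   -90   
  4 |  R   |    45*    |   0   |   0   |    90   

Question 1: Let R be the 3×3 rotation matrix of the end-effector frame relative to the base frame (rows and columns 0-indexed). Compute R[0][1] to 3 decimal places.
0.750

End-effector y-axis (col 1 of R) = (0.7500,-0.4330,0.5000)
R[0][1] = 0.7500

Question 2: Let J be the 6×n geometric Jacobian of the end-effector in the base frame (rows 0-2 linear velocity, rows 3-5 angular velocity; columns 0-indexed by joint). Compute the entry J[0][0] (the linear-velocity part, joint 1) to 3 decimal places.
axis z_0 = ẑ; lever o_n−o_0 = (-1.5000,1.4019,4.0000)
cross product → J_v[:, 0] = (-1.4019,-1.5000,0.0000)
J_ω[:, 0] = z_0
entry J[0][0] = -1.4019

-1.402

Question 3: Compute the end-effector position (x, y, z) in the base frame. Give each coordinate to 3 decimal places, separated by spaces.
-1.500 1.402 4.000

after link 1: o_1 = (0.0000, 4.0000, 4.0000)
after link 2: o_2 = (0.0000, 4.0000, 4.0000)
after link 3: o_3 = (-1.5000, 1.4019, 4.0000)
after link 4: o_4 = (-1.5000, 1.4019, 4.0000)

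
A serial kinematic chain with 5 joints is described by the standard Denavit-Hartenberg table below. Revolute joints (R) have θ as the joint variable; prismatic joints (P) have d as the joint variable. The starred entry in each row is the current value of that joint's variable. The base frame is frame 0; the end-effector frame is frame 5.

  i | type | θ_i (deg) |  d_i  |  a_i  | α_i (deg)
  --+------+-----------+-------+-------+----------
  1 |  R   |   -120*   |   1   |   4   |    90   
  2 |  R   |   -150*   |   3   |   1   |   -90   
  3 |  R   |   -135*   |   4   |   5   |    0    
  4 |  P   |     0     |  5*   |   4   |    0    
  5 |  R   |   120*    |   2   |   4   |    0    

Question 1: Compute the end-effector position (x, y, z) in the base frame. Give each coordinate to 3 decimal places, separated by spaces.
-14.406 -4.153 -7.776

after link 1: o_1 = (-2.0000, -3.4641, 1.0000)
after link 2: o_2 = (-4.1651, -1.2141, 0.5000)
after link 3: o_3 = (-9.7579, -3.8300, -1.1963)
after link 4: o_4 = (-14.6821, -6.7022, -4.1122)
after link 5: o_5 = (-14.4056, -4.1528, -7.7762)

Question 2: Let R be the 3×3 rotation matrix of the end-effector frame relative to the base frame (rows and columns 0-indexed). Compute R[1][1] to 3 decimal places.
End-effector y-axis (col 1 of R) = (0.9486,-0.2888,-0.1294)
R[1][1] = -0.2888

-0.289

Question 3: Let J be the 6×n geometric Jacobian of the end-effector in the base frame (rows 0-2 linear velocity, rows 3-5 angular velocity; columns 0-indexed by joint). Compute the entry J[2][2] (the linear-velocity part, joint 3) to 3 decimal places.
axis z_2 = (-0.2500,-0.4330,-0.8660); lever o_n−o_2 = (-10.2406,-2.9387,-8.2762)
cross product → J_v[:, 2] = (1.0387,6.7996,-3.6996)
J_ω[:, 2] = z_2
entry J[2][2] = -3.6996

-3.700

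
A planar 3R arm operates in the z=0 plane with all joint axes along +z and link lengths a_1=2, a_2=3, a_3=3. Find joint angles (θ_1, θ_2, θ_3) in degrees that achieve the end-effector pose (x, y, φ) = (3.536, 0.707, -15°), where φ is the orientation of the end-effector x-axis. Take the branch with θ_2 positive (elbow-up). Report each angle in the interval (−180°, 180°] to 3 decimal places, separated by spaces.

-45.013 149.997 -119.985

wrist centre = target − a_3·(cos φ, sin φ) = (0.6382, 1.4835)
cos θ_2 = (2.6080−2²−3²)/(2·2·3) = -0.8660; θ_2 = 149.9973° (elbow-up)
β = atan2(1.4835,0.6382) = 66.7213°; ψ = atan2(1.5001,-0.5980) = 111.7342°
θ_1 = β − ψ = -45.0128°
θ_3 = φ − θ_1 − θ_2 = -119.9845° (wrapped to (-180°,180°])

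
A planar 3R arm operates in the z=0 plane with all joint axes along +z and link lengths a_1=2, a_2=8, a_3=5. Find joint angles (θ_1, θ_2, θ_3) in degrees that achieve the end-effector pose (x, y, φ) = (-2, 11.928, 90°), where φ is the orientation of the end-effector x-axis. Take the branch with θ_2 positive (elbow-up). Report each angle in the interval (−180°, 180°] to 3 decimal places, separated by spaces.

wrist centre = target − a_3·(cos φ, sin φ) = (-2.0000, 6.9280)
cos θ_2 = (51.9972−2²−8²)/(2·2·8) = -0.5001; θ_2 = 120.0058° (elbow-up)
β = atan2(6.9280,-2.0000) = 106.1026°; ψ = atan2(6.9278,-2.0007) = 106.1084°
θ_1 = β − ψ = -0.0058°
θ_3 = φ − θ_1 − θ_2 = -30.0000° (wrapped to (-180°,180°])

-0.006 120.006 -30.000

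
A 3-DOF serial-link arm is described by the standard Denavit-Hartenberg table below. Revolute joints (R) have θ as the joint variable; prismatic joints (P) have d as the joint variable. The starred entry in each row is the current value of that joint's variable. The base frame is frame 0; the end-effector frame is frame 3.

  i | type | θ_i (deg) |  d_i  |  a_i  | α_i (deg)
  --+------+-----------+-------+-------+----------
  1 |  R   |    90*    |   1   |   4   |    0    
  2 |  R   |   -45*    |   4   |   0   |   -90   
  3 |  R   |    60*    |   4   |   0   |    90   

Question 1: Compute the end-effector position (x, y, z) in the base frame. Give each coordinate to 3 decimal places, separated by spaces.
after link 1: o_1 = (0.0000, 4.0000, 1.0000)
after link 2: o_2 = (0.0000, 4.0000, 5.0000)
after link 3: o_3 = (-2.8284, 6.8284, 5.0000)

-2.828 6.828 5.000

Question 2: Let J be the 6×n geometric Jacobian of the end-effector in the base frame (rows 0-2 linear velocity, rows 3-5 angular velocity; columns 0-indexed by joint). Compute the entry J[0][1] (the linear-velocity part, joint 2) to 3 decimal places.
-2.828

axis z_1 = (0.0000,0.0000,1.0000); lever o_n−o_1 = (-2.8284,2.8284,4.0000)
cross product → J_v[:, 1] = (-2.8284,-2.8284,0.0000)
J_ω[:, 1] = z_1
entry J[0][1] = -2.8284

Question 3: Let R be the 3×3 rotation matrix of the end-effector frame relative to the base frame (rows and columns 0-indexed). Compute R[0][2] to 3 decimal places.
End-effector z-axis (col 2 of R) = (0.6124,0.6124,0.5000)
R[0][2] = 0.6124

0.612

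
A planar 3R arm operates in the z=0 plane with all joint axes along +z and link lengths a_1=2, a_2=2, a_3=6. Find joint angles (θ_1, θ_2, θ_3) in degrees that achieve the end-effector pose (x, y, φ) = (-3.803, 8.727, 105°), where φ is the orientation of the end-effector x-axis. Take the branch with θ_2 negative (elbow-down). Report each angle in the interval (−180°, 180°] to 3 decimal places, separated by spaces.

wrist centre = target − a_3·(cos φ, sin φ) = (-2.2501, 2.9314)
cos θ_2 = (13.6563−2²−2²)/(2·2·2) = 0.7070; θ_2 = -45.0061° (elbow-down)
β = atan2(2.9314,-2.2501) = 127.5087°; ψ = atan2(-1.4144,3.4141) = -22.5030°
θ_1 = β − ψ = 150.0117°
θ_3 = φ − θ_1 − θ_2 = -0.0057° (wrapped to (-180°,180°])

150.012 -45.006 -0.006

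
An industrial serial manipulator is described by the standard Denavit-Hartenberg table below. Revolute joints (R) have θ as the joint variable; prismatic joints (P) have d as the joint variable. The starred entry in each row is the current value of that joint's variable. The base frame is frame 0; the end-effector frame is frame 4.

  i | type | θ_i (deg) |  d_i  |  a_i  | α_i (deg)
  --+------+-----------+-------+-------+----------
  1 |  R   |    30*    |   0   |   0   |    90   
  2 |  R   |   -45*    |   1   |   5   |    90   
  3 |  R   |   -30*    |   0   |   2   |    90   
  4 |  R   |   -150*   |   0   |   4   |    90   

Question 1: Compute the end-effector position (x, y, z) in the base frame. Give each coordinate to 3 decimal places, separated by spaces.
after link 1: o_1 = (0.0000, 0.0000, 0.0000)
after link 2: o_2 = (3.5619, 0.9017, -3.5355)
after link 3: o_3 = (4.1225, 2.3801, -4.7603)
after link 4: o_4 = (4.3762, 0.5266, -1.2247)

4.376 0.527 -1.225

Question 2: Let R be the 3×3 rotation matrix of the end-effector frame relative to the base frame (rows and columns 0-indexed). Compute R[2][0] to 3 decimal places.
0.884

End-effector x-axis (col 0 of R) = (0.0634,-0.4634,0.8839)
R[2][0] = 0.8839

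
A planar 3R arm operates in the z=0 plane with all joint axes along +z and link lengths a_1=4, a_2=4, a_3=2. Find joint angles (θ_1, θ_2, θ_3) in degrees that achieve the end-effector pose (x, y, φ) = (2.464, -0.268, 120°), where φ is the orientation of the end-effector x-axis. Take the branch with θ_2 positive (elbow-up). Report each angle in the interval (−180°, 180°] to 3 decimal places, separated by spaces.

-90.002 120.001 90.001

wrist centre = target − a_3·(cos φ, sin φ) = (3.4640, -2.0001)
cos θ_2 = (15.9995−4²−4²)/(2·4·4) = -0.5000; θ_2 = 120.0010° (elbow-up)
β = atan2(-2.0001,3.4640) = -30.0014°; ψ = atan2(3.4641,1.9999) = 60.0005°
θ_1 = β − ψ = -90.0019°
θ_3 = φ − θ_1 − θ_2 = 90.0008° (wrapped to (-180°,180°])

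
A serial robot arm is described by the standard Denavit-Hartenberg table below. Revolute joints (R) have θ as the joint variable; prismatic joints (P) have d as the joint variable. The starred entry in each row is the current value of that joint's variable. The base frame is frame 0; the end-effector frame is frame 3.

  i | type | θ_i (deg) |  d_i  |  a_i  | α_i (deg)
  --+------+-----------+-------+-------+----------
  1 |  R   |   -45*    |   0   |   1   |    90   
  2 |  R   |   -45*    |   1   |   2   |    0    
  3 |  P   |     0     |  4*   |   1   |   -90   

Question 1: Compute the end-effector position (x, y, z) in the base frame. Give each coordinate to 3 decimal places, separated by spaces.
-1.328 -5.743 -2.121

after link 1: o_1 = (0.7071, -0.7071, 0.0000)
after link 2: o_2 = (1.0000, -2.4142, -1.4142)
after link 3: o_3 = (-1.3284, -5.7426, -2.1213)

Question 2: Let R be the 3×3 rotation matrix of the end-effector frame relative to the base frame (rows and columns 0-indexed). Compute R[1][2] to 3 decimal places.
End-effector z-axis (col 2 of R) = (0.5000,-0.5000,0.7071)
R[1][2] = -0.5000

-0.500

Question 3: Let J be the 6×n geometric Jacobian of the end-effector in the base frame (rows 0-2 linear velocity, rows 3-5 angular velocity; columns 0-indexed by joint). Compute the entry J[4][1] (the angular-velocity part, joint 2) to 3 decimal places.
-0.707

axis z_1 = (-0.7071,-0.7071,0.0000); lever o_n−o_1 = (-2.0355,-5.0355,-2.1213)
cross product → J_v[:, 1] = (1.5000,-1.5000,2.1213)
J_ω[:, 1] = z_1
entry J[4][1] = -0.7071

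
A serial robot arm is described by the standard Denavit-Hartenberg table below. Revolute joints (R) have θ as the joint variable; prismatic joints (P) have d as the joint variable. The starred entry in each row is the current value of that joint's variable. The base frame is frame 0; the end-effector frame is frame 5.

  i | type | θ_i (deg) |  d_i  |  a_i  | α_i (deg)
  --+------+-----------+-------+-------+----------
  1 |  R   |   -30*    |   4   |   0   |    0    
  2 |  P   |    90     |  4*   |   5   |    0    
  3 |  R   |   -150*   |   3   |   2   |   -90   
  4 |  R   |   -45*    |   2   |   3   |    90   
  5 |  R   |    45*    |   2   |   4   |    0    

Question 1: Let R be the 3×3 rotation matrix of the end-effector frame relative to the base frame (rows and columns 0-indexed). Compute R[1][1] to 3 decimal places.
End-effector y-axis (col 1 of R) = (0.7071,0.5000,-0.5000)
R[1][1] = 0.5000

0.500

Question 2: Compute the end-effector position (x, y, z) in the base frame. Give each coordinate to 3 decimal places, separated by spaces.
7.328 -0.377 16.536

after link 1: o_1 = (0.0000, 0.0000, 4.0000)
after link 2: o_2 = (2.5000, 4.3301, 8.0000)
after link 3: o_3 = (2.5000, 2.3301, 11.0000)
after link 4: o_4 = (4.5000, 0.2088, 13.1213)
after link 5: o_5 = (7.3284, -0.3770, 16.5355)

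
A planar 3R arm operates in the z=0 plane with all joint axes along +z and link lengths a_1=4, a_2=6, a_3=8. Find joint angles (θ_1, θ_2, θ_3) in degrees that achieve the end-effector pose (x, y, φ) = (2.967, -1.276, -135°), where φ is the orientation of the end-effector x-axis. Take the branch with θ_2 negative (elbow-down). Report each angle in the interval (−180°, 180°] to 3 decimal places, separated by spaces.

45.007 -30.015 -149.992

wrist centre = target − a_3·(cos φ, sin φ) = (8.6239, 4.3809)
cos θ_2 = (93.5627−4²−6²)/(2·4·6) = 0.8659; θ_2 = -30.0155° (elbow-down)
β = atan2(4.3809,8.6239) = 26.9302°; ψ = atan2(-3.0014,9.1953) = -18.0769°
θ_1 = β − ψ = 45.0071°
θ_3 = φ − θ_1 − θ_2 = -149.9917° (wrapped to (-180°,180°])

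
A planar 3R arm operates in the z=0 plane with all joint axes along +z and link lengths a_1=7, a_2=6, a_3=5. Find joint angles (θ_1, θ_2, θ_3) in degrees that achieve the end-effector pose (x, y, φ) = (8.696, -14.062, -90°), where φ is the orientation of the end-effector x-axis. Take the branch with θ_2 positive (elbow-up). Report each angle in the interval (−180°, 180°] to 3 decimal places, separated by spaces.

-60.004 30.008 -60.004

wrist centre = target − a_3·(cos φ, sin φ) = (8.6960, -9.0620)
cos θ_2 = (157.7403−7²−6²)/(2·7·6) = 0.8660; θ_2 = 30.0080° (elbow-up)
β = atan2(-9.0620,8.6960) = -46.1807°; ψ = atan2(3.0007,12.1957) = 13.8229°
θ_1 = β − ψ = -60.0036°
θ_3 = φ − θ_1 − θ_2 = -60.0044° (wrapped to (-180°,180°])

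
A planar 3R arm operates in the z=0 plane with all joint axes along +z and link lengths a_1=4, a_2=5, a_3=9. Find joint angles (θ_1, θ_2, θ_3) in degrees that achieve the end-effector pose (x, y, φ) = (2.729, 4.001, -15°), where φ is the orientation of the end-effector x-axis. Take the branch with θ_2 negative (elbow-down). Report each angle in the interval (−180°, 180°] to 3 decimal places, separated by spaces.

wrist centre = target − a_3·(cos φ, sin φ) = (-5.9643, 6.3304)
cos θ_2 = (75.6469−4²−5²)/(2·4·5) = 0.8662; θ_2 = -29.9832° (elbow-down)
β = atan2(6.3304,-5.9643) = 133.2947°; ψ = atan2(-2.4987,8.3309) = -16.6959°
θ_1 = β − ψ = 149.9906°
θ_3 = φ − θ_1 − θ_2 = -135.0074° (wrapped to (-180°,180°])

149.991 -29.983 -135.007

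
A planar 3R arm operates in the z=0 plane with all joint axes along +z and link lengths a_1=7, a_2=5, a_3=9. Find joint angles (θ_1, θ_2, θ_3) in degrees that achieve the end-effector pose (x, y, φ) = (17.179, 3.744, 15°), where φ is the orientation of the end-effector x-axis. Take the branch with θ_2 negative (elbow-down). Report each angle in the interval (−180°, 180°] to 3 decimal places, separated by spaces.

45.000 -89.994 59.994

wrist centre = target − a_3·(cos φ, sin φ) = (8.4857, 1.4146)
cos θ_2 = (74.0077−7²−5²)/(2·7·5) = 0.0001; θ_2 = -89.9937° (elbow-down)
β = atan2(1.4146,8.4857) = 9.4646°; ψ = atan2(-5.0000,7.0006) = -35.5355°
θ_1 = β − ψ = 45.0002°
θ_3 = φ − θ_1 − θ_2 = 59.9935° (wrapped to (-180°,180°])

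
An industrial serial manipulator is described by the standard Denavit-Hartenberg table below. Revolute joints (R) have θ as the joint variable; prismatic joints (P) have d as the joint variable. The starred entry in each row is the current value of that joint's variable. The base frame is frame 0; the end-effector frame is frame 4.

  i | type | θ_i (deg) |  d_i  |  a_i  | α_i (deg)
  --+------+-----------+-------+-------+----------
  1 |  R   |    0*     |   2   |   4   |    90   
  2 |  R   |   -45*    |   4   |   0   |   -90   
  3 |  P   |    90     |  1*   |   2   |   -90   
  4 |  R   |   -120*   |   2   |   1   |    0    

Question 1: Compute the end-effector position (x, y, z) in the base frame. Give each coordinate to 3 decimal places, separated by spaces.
after link 1: o_1 = (4.0000, 0.0000, 2.0000)
after link 2: o_2 = (4.0000, -4.0000, 2.0000)
after link 3: o_3 = (4.7071, -2.0000, 2.7071)
after link 4: o_4 = (3.9053, -2.5000, 4.7337)

3.905 -2.500 4.734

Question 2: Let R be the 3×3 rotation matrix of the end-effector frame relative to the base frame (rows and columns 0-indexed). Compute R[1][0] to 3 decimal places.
End-effector x-axis (col 0 of R) = (0.6124,-0.5000,0.6124)
R[1][0] = -0.5000

-0.500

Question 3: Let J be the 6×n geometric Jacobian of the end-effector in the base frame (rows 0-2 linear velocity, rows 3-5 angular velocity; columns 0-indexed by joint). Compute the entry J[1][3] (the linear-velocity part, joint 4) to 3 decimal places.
0.866

axis z_3 = (-0.7071,0.0000,0.7071); lever o_n−o_3 = (-0.8018,-0.5000,2.0266)
cross product → J_v[:, 3] = (0.3536,0.8660,0.3536)
J_ω[:, 3] = z_3
entry J[1][3] = 0.8660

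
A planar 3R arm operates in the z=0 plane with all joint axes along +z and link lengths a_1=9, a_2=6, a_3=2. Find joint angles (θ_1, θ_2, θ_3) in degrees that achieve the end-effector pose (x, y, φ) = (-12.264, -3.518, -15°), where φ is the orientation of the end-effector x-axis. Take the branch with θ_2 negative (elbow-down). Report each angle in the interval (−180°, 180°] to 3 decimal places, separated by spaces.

wrist centre = target − a_3·(cos φ, sin φ) = (-14.1959, -3.0004)
cos θ_2 = (210.5244−9²−6²)/(2·9·6) = 0.8660; θ_2 = -30.0068° (elbow-down)
β = atan2(-3.0004,-14.1959) = -168.0659°; ψ = atan2(-3.0006,14.1958) = -11.9351°
θ_1 = β − ψ = -156.1308°
θ_3 = φ − θ_1 − θ_2 = 171.1375° (wrapped to (-180°,180°])

-156.131 -30.007 171.138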